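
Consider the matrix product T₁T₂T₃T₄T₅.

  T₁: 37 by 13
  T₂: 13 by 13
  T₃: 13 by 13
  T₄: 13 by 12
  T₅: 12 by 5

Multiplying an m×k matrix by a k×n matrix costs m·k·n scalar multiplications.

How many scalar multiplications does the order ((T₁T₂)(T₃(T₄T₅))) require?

(T₁T₂): 37×13 by 13×13 → 37×13, cost 37·13·13 = 6253
(T₄T₅): 13×12 by 12×5 → 13×5, cost 13·12·5 = 780
(T₃(T₄T₅)): 13×13 by 13×5 → 13×5, cost 13·13·5 = 845; cumulative 1625
((T₁T₂)(T₃(T₄T₅))): 37×13 by 13×5 → 37×5, cost 37·13·5 = 2405; cumulative 10283
Total: 10283 scalar multiplications.

10283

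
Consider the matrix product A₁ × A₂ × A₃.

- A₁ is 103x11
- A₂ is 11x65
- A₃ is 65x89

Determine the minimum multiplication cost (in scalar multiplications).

Order (A₁ × (A₂ × A₃)): (A₂ × A₃): 11×65 by 65×89 → 11×89, cost 11·65·89 = 63635; (A₁ × (A₂ × A₃)): 103×11 by 11×89 → 103×89, cost 103·11·89 = 100837; cumulative 164472. Total 164472.
Order ((A₁ × A₂) × A₃): (A₁ × A₂): 103×11 by 11×65 → 103×65, cost 103·11·65 = 73645; ((A₁ × A₂) × A₃): 103×65 by 65×89 → 103×89, cost 103·65·89 = 595855; cumulative 669500. Total 669500.
Minimum: 164472.

164472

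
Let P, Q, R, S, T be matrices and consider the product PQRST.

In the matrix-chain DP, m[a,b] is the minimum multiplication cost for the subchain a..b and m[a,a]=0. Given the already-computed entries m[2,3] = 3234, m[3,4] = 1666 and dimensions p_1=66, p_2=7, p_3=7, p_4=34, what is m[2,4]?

17374

m[2,4] = min over k∈[2,3] of m[2,k]+m[k+1,4]+p_{1}·p_k·p_{4}.
k=2: 0 + 1666 + 66·7·34 = 17374; k=3: 3234 + 0 + 66·7·34 = 18942.
Minimum: 17374 at k=2.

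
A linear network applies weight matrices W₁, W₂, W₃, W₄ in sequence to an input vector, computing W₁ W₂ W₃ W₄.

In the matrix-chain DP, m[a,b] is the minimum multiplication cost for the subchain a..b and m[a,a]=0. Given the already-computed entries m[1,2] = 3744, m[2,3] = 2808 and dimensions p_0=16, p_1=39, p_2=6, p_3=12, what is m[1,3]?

m[1,3] = min over k∈[1,2] of m[1,k]+m[k+1,3]+p_{0}·p_k·p_{3}.
k=1: 0 + 2808 + 16·39·12 = 10296; k=2: 3744 + 0 + 16·6·12 = 4896.
Minimum: 4896 at k=2.

4896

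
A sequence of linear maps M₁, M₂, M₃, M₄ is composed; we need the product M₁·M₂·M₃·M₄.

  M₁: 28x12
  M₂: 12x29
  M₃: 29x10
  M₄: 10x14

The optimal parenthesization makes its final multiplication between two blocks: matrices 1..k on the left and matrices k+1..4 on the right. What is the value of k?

Adjacent pairs: M₁M₂ = 28·12·29 = 9744; M₂M₃ = 12·29·10 = 3480; M₃M₄ = 29·10·14 = 4060.
Length 3: M₁..M₃: k=1: 0+3480+28·12·10=6840; k=2: 9744+0+28·29·10=17864 → min 6840 | M₂..M₄: k=2: 0+4060+12·29·14=8932; k=3: 3480+0+12·10·14=5160 → min 5160.
Top-level splits: k=1: (M₁..M₁)·(M₂..M₄) → 0+5160+28·12·14 = 9864; k=2: (M₁..M₂)·(M₃..M₄) → 9744+4060+28·29·14 = 25172; k=3: (M₁..M₃)·(M₄..M₄) → 6840+0+28·10·14 = 10760.
Best split is after M₁, i.e. k = 1.

1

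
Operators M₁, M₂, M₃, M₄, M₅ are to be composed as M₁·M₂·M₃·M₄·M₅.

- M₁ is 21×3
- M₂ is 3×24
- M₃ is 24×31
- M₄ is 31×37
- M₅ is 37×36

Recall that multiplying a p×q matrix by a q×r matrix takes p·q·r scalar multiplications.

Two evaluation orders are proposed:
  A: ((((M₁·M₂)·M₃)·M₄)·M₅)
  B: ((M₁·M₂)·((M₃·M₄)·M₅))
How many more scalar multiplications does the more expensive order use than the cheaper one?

9957

Order A = ((((M₁·M₂)·M₃)·M₄)·M₅): (M₁·M₂): 21×3 by 3×24 → 21×24, cost 21·3·24 = 1512; ((M₁·M₂)·M₃): 21×24 by 24×31 → 21×31, cost 21·24·31 = 15624; cumulative 17136; (((M₁·M₂)·M₃)·M₄): 21×31 by 31×37 → 21×37, cost 21·31·37 = 24087; cumulative 41223; ((((M₁·M₂)·M₃)·M₄)·M₅): 21×37 by 37×36 → 21×36, cost 21·37·36 = 27972; cumulative 69195. Total 69195.
Order B = ((M₁·M₂)·((M₃·M₄)·M₅)): (M₁·M₂): 21×3 by 3×24 → 21×24, cost 21·3·24 = 1512; (M₃·M₄): 24×31 by 31×37 → 24×37, cost 24·31·37 = 27528; ((M₃·M₄)·M₅): 24×37 by 37×36 → 24×36, cost 24·37·36 = 31968; cumulative 59496; ((M₁·M₂)·((M₃·M₄)·M₅)): 21×24 by 24×36 → 21×36, cost 21·24·36 = 18144; cumulative 79152. Total 79152.
Difference: |69195 − 79152| = 9957.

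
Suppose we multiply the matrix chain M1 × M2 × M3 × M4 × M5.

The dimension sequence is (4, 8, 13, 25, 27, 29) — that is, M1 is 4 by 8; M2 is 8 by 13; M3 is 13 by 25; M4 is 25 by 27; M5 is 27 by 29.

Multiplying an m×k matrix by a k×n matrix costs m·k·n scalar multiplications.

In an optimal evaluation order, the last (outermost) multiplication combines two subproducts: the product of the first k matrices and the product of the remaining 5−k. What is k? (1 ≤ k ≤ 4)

Adjacent pairs: M1M2 = 4·8·13 = 416; M2M3 = 8·13·25 = 2600; M3M4 = 13·25·27 = 8775; M4M5 = 25·27·29 = 19575.
Length 3: M1..M3: k=1: 0+2600+4·8·25=3400; k=2: 416+0+4·13·25=1716 → min 1716 | M2..M4: k=2: 0+8775+8·13·27=11583; k=3: 2600+0+8·25·27=8000 → min 8000 | M3..M5: k=3: 0+19575+13·25·29=29000; k=4: 8775+0+13·27·29=18954 → min 18954.
Length 4: M1..M4: k=1: 0+8000+4·8·27=8864; k=2: 416+8775+4·13·27=10595; k=3: 1716+0+4·25·27=4416 → min 4416 | M2..M5: k=2: 0+18954+8·13·29=21970; k=3: 2600+19575+8·25·29=27975; k=4: 8000+0+8·27·29=14264 → min 14264.
Top-level splits: k=1: (M1..M1)·(M2..M5) → 0+14264+4·8·29 = 15192; k=2: (M1..M2)·(M3..M5) → 416+18954+4·13·29 = 20878; k=3: (M1..M3)·(M4..M5) → 1716+19575+4·25·29 = 24191; k=4: (M1..M4)·(M5..M5) → 4416+0+4·27·29 = 7548.
Best split is after M4, i.e. k = 4.

4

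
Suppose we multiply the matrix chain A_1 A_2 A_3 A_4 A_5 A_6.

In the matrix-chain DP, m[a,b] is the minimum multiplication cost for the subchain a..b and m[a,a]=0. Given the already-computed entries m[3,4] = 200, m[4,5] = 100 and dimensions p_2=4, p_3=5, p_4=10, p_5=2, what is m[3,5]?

m[3,5] = min over k∈[3,4] of m[3,k]+m[k+1,5]+p_{2}·p_k·p_{5}.
k=3: 0 + 100 + 4·5·2 = 140; k=4: 200 + 0 + 4·10·2 = 280.
Minimum: 140 at k=3.

140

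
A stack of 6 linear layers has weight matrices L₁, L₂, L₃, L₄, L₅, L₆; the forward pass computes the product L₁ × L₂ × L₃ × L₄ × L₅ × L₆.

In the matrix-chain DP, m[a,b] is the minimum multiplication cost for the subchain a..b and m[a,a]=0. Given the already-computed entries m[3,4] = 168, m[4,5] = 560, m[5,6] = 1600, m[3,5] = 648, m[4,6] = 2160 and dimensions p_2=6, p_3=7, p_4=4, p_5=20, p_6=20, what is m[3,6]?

2248

m[3,6] = min over k∈[3,5] of m[3,k]+m[k+1,6]+p_{2}·p_k·p_{6}.
k=3: 0 + 2160 + 6·7·20 = 3000; k=4: 168 + 1600 + 6·4·20 = 2248; k=5: 648 + 0 + 6·20·20 = 3048.
Minimum: 2248 at k=4.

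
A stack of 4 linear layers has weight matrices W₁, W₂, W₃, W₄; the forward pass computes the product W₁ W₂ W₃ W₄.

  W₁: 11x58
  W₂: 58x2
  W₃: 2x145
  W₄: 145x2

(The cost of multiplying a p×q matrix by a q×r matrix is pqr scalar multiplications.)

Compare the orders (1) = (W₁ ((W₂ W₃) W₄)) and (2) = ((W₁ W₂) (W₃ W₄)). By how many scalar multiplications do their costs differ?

Order (1) = (W₁ ((W₂ W₃) W₄)): (W₂ W₃): 58×2 by 2×145 → 58×145, cost 58·2·145 = 16820; ((W₂ W₃) W₄): 58×145 by 145×2 → 58×2, cost 58·145·2 = 16820; cumulative 33640; (W₁ ((W₂ W₃) W₄)): 11×58 by 58×2 → 11×2, cost 11·58·2 = 1276; cumulative 34916. Total 34916.
Order (2) = ((W₁ W₂) (W₃ W₄)): (W₁ W₂): 11×58 by 58×2 → 11×2, cost 11·58·2 = 1276; (W₃ W₄): 2×145 by 145×2 → 2×2, cost 2·145·2 = 580; ((W₁ W₂) (W₃ W₄)): 11×2 by 2×2 → 11×2, cost 11·2·2 = 44; cumulative 1900. Total 1900.
Difference: |34916 − 1900| = 33016.

33016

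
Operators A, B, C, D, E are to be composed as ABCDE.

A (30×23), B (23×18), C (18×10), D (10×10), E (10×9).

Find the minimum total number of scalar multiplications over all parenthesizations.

Adjacent pairs: AB = 30·23·18 = 12420; BC = 23·18·10 = 4140; CD = 18·10·10 = 1800; DE = 10·10·9 = 900.
Length 3: A..C: k=1: 0+4140+30·23·10=11040; k=2: 12420+0+30·18·10=17820 → min 11040 | B..D: k=2: 0+1800+23·18·10=5940; k=3: 4140+0+23·10·10=6440 → min 5940 | C..E: k=3: 0+900+18·10·9=2520; k=4: 1800+0+18·10·9=3420 → min 2520.
Length 4: A..D: k=1: 0+5940+30·23·10=12840; k=2: 12420+1800+30·18·10=19620; k=3: 11040+0+30·10·10=14040 → min 12840 | B..E: k=2: 0+2520+23·18·9=6246; k=3: 4140+900+23·10·9=7110; k=4: 5940+0+23·10·9=8010 → min 6246.
Length 5: A..E: k=1: 0+6246+30·23·9=12456; k=2: 12420+2520+30·18·9=19800; k=3: 11040+900+30·10·9=14640; k=4: 12840+0+30·10·9=15540 → min 12456.
Optimal order: (A(B(C(DE)))) with cost 12456.

12456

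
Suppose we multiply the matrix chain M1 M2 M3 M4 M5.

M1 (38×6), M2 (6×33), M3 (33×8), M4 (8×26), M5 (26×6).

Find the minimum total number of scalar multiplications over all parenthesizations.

4488

Adjacent pairs: M1M2 = 38·6·33 = 7524; M2M3 = 6·33·8 = 1584; M3M4 = 33·8·26 = 6864; M4M5 = 8·26·6 = 1248.
Length 3: M1..M3: k=1: 0+1584+38·6·8=3408; k=2: 7524+0+38·33·8=17556 → min 3408 | M2..M4: k=2: 0+6864+6·33·26=12012; k=3: 1584+0+6·8·26=2832 → min 2832 | M3..M5: k=3: 0+1248+33·8·6=2832; k=4: 6864+0+33·26·6=12012 → min 2832.
Length 4: M1..M4: k=1: 0+2832+38·6·26=8760; k=2: 7524+6864+38·33·26=46992; k=3: 3408+0+38·8·26=11312 → min 8760 | M2..M5: k=2: 0+2832+6·33·6=4020; k=3: 1584+1248+6·8·6=3120; k=4: 2832+0+6·26·6=3768 → min 3120.
Length 5: M1..M5: k=1: 0+3120+38·6·6=4488; k=2: 7524+2832+38·33·6=17880; k=3: 3408+1248+38·8·6=6480; k=4: 8760+0+38·26·6=14688 → min 4488.
Optimal order: (M1 ((M2 M3) (M4 M5))) with cost 4488.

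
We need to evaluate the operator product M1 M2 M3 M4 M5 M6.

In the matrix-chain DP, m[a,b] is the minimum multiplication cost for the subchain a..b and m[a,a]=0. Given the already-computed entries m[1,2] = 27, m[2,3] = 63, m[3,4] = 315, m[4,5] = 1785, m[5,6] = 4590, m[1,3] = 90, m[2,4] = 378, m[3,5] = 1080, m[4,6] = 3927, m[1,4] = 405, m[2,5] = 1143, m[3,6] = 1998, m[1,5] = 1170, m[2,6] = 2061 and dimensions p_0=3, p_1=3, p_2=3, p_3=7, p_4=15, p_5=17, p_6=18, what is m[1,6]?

2088

m[1,6] = min over k∈[1,5] of m[1,k]+m[k+1,6]+p_{0}·p_k·p_{6}.
k=1: 0 + 2061 + 3·3·18 = 2223; k=2: 27 + 1998 + 3·3·18 = 2187; k=3: 90 + 3927 + 3·7·18 = 4395; k=4: 405 + 4590 + 3·15·18 = 5805; k=5: 1170 + 0 + 3·17·18 = 2088.
Minimum: 2088 at k=5.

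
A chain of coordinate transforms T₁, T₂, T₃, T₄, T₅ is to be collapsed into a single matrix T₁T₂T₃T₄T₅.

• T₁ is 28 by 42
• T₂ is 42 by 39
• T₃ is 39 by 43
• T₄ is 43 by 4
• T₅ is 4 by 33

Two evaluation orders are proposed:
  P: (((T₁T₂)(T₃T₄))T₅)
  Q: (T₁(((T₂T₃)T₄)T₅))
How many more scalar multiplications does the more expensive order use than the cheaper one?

61374

Order P = (((T₁T₂)(T₃T₄))T₅): (T₁T₂): 28×42 by 42×39 → 28×39, cost 28·42·39 = 45864; (T₃T₄): 39×43 by 43×4 → 39×4, cost 39·43·4 = 6708; ((T₁T₂)(T₃T₄)): 28×39 by 39×4 → 28×4, cost 28·39·4 = 4368; cumulative 56940; (((T₁T₂)(T₃T₄))T₅): 28×4 by 4×33 → 28×33, cost 28·4·33 = 3696; cumulative 60636. Total 60636.
Order Q = (T₁(((T₂T₃)T₄)T₅)): (T₂T₃): 42×39 by 39×43 → 42×43, cost 42·39·43 = 70434; ((T₂T₃)T₄): 42×43 by 43×4 → 42×4, cost 42·43·4 = 7224; cumulative 77658; (((T₂T₃)T₄)T₅): 42×4 by 4×33 → 42×33, cost 42·4·33 = 5544; cumulative 83202; (T₁(((T₂T₃)T₄)T₅)): 28×42 by 42×33 → 28×33, cost 28·42·33 = 38808; cumulative 122010. Total 122010.
Difference: |60636 − 122010| = 61374.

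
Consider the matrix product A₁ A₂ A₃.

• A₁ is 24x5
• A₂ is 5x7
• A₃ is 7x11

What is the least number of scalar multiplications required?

1705

Order (A₁ (A₂ A₃)): (A₂ A₃): 5×7 by 7×11 → 5×11, cost 5·7·11 = 385; (A₁ (A₂ A₃)): 24×5 by 5×11 → 24×11, cost 24·5·11 = 1320; cumulative 1705. Total 1705.
Order ((A₁ A₂) A₃): (A₁ A₂): 24×5 by 5×7 → 24×7, cost 24·5·7 = 840; ((A₁ A₂) A₃): 24×7 by 7×11 → 24×11, cost 24·7·11 = 1848; cumulative 2688. Total 2688.
Minimum: 1705.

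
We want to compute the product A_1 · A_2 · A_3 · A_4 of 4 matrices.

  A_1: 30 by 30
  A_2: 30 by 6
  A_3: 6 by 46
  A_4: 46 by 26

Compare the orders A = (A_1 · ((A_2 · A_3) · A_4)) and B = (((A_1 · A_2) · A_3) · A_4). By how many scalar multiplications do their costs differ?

18000

Order A = (A_1 · ((A_2 · A_3) · A_4)): (A_2 · A_3): 30×6 by 6×46 → 30×46, cost 30·6·46 = 8280; ((A_2 · A_3) · A_4): 30×46 by 46×26 → 30×26, cost 30·46·26 = 35880; cumulative 44160; (A_1 · ((A_2 · A_3) · A_4)): 30×30 by 30×26 → 30×26, cost 30·30·26 = 23400; cumulative 67560. Total 67560.
Order B = (((A_1 · A_2) · A_3) · A_4): (A_1 · A_2): 30×30 by 30×6 → 30×6, cost 30·30·6 = 5400; ((A_1 · A_2) · A_3): 30×6 by 6×46 → 30×46, cost 30·6·46 = 8280; cumulative 13680; (((A_1 · A_2) · A_3) · A_4): 30×46 by 46×26 → 30×26, cost 30·46·26 = 35880; cumulative 49560. Total 49560.
Difference: |67560 − 49560| = 18000.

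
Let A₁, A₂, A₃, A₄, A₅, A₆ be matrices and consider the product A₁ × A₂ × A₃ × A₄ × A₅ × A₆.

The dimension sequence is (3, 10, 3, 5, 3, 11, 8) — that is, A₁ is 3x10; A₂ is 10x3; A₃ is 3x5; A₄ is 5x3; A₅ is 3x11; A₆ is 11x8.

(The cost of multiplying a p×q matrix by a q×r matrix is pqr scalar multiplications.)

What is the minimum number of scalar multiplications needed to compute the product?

Adjacent pairs: A₁A₂ = 3·10·3 = 90; A₂A₃ = 10·3·5 = 150; A₃A₄ = 3·5·3 = 45; A₄A₅ = 5·3·11 = 165; A₅A₆ = 3·11·8 = 264.
Length 3: A₁..A₃: k=1: 0+150+3·10·5=300; k=2: 90+0+3·3·5=135 → min 135 | A₂..A₄: k=2: 0+45+10·3·3=135; k=3: 150+0+10·5·3=300 → min 135 | A₃..A₅: k=3: 0+165+3·5·11=330; k=4: 45+0+3·3·11=144 → min 144 | A₄..A₆: k=4: 0+264+5·3·8=384; k=5: 165+0+5·11·8=605 → min 384.
Length 4: A₁..A₄: k=1: 0+135+3·10·3=225; k=2: 90+45+3·3·3=162; k=3: 135+0+3·5·3=180 → min 162 | A₂..A₅: k=2: 0+144+10·3·11=474; k=3: 150+165+10·5·11=865; k=4: 135+0+10·3·11=465 → min 465 | A₃..A₆: k=3: 0+384+3·5·8=504; k=4: 45+264+3·3·8=381; k=5: 144+0+3·11·8=408 → min 381.
Length 5: A₁..A₅: k=1: 0+465+3·10·11=795; k=2: 90+144+3·3·11=333; k=3: 135+165+3·5·11=465; k=4: 162+0+3·3·11=261 → min 261 | A₂..A₆: k=2: 0+381+10·3·8=621; k=3: 150+384+10·5·8=934; k=4: 135+264+10·3·8=639; k=5: 465+0+10·11·8=1345 → min 621.
Length 6: A₁..A₆: k=1: 0+621+3·10·8=861; k=2: 90+381+3·3·8=543; k=3: 135+384+3·5·8=639; k=4: 162+264+3·3·8=498; k=5: 261+0+3·11·8=525 → min 498.
Optimal order: (((A₁ × A₂) × (A₃ × A₄)) × (A₅ × A₆)) with cost 498.

498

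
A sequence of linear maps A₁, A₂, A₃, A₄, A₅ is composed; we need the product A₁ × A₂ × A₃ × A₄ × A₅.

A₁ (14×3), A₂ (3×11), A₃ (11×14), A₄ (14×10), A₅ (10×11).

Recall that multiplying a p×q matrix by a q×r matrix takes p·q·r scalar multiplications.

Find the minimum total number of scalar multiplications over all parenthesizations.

Adjacent pairs: A₁A₂ = 14·3·11 = 462; A₂A₃ = 3·11·14 = 462; A₃A₄ = 11·14·10 = 1540; A₄A₅ = 14·10·11 = 1540.
Length 3: A₁..A₃: k=1: 0+462+14·3·14=1050; k=2: 462+0+14·11·14=2618 → min 1050 | A₂..A₄: k=2: 0+1540+3·11·10=1870; k=3: 462+0+3·14·10=882 → min 882 | A₃..A₅: k=3: 0+1540+11·14·11=3234; k=4: 1540+0+11·10·11=2750 → min 2750.
Length 4: A₁..A₄: k=1: 0+882+14·3·10=1302; k=2: 462+1540+14·11·10=3542; k=3: 1050+0+14·14·10=3010 → min 1302 | A₂..A₅: k=2: 0+2750+3·11·11=3113; k=3: 462+1540+3·14·11=2464; k=4: 882+0+3·10·11=1212 → min 1212.
Length 5: A₁..A₅: k=1: 0+1212+14·3·11=1674; k=2: 462+2750+14·11·11=4906; k=3: 1050+1540+14·14·11=4746; k=4: 1302+0+14·10·11=2842 → min 1674.
Optimal order: (A₁ × (((A₂ × A₃) × A₄) × A₅)) with cost 1674.

1674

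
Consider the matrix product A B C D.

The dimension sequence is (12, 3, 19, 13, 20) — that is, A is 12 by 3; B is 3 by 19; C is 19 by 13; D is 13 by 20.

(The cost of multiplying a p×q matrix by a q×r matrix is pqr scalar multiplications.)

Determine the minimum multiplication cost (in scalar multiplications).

Adjacent pairs: AB = 12·3·19 = 684; BC = 3·19·13 = 741; CD = 19·13·20 = 4940.
Length 3: A..C: k=1: 0+741+12·3·13=1209; k=2: 684+0+12·19·13=3648 → min 1209 | B..D: k=2: 0+4940+3·19·20=6080; k=3: 741+0+3·13·20=1521 → min 1521.
Length 4: A..D: k=1: 0+1521+12·3·20=2241; k=2: 684+4940+12·19·20=10184; k=3: 1209+0+12·13·20=4329 → min 2241.
Optimal order: (A ((B C) D)) with cost 2241.

2241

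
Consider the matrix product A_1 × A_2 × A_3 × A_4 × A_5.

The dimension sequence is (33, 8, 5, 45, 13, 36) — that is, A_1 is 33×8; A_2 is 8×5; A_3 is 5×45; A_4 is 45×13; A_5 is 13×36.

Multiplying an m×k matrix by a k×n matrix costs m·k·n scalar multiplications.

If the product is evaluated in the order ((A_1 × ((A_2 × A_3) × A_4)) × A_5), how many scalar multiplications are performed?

25356

(A_2 × A_3): 8×5 by 5×45 → 8×45, cost 8·5·45 = 1800
((A_2 × A_3) × A_4): 8×45 by 45×13 → 8×13, cost 8·45·13 = 4680; cumulative 6480
(A_1 × ((A_2 × A_3) × A_4)): 33×8 by 8×13 → 33×13, cost 33·8·13 = 3432; cumulative 9912
((A_1 × ((A_2 × A_3) × A_4)) × A_5): 33×13 by 13×36 → 33×36, cost 33·13·36 = 15444; cumulative 25356
Total: 25356 scalar multiplications.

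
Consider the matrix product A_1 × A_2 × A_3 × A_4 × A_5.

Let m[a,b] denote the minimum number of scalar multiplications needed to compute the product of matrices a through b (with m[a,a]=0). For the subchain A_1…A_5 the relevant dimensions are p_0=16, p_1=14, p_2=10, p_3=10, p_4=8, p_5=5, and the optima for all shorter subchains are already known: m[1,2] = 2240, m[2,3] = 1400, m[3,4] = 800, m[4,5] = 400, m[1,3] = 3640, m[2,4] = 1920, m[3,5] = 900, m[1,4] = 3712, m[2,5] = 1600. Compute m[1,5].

m[1,5] = min over k∈[1,4] of m[1,k]+m[k+1,5]+p_{0}·p_k·p_{5}.
k=1: 0 + 1600 + 16·14·5 = 2720; k=2: 2240 + 900 + 16·10·5 = 3940; k=3: 3640 + 400 + 16·10·5 = 4840; k=4: 3712 + 0 + 16·8·5 = 4352.
Minimum: 2720 at k=1.

2720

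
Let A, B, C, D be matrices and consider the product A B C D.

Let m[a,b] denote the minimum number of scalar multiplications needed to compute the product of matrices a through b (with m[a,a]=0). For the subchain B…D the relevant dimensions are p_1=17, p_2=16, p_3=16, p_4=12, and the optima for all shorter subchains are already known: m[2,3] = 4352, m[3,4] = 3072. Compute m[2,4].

6336

m[2,4] = min over k∈[2,3] of m[2,k]+m[k+1,4]+p_{1}·p_k·p_{4}.
k=2: 0 + 3072 + 17·16·12 = 6336; k=3: 4352 + 0 + 17·16·12 = 7616.
Minimum: 6336 at k=2.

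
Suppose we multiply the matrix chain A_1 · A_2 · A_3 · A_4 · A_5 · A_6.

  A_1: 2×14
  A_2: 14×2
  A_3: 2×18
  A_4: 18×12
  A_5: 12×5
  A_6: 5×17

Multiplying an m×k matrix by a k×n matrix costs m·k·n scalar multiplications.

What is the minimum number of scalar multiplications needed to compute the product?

798

Adjacent pairs: A_1A_2 = 2·14·2 = 56; A_2A_3 = 14·2·18 = 504; A_3A_4 = 2·18·12 = 432; A_4A_5 = 18·12·5 = 1080; A_5A_6 = 12·5·17 = 1020.
Length 3: A_1..A_3: k=1: 0+504+2·14·18=1008; k=2: 56+0+2·2·18=128 → min 128 | A_2..A_4: k=2: 0+432+14·2·12=768; k=3: 504+0+14·18·12=3528 → min 768 | A_3..A_5: k=3: 0+1080+2·18·5=1260; k=4: 432+0+2·12·5=552 → min 552 | A_4..A_6: k=4: 0+1020+18·12·17=4692; k=5: 1080+0+18·5·17=2610 → min 2610.
Length 4: A_1..A_4: k=1: 0+768+2·14·12=1104; k=2: 56+432+2·2·12=536; k=3: 128+0+2·18·12=560 → min 536 | A_2..A_5: k=2: 0+552+14·2·5=692; k=3: 504+1080+14·18·5=2844; k=4: 768+0+14·12·5=1608 → min 692 | A_3..A_6: k=3: 0+2610+2·18·17=3222; k=4: 432+1020+2·12·17=1860; k=5: 552+0+2·5·17=722 → min 722.
Length 5: A_1..A_5: k=1: 0+692+2·14·5=832; k=2: 56+552+2·2·5=628; k=3: 128+1080+2·18·5=1388; k=4: 536+0+2·12·5=656 → min 628 | A_2..A_6: k=2: 0+722+14·2·17=1198; k=3: 504+2610+14·18·17=7398; k=4: 768+1020+14·12·17=4644; k=5: 692+0+14·5·17=1882 → min 1198.
Length 6: A_1..A_6: k=1: 0+1198+2·14·17=1674; k=2: 56+722+2·2·17=846; k=3: 128+2610+2·18·17=3350; k=4: 536+1020+2·12·17=1964; k=5: 628+0+2·5·17=798 → min 798.
Optimal order: (((A_1 · A_2) · ((A_3 · A_4) · A_5)) · A_6) with cost 798.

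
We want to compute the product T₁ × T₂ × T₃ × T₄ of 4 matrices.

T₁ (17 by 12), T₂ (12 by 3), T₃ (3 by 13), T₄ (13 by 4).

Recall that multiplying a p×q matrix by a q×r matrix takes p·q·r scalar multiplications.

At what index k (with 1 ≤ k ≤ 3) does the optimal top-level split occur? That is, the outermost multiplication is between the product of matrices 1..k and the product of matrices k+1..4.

2

Adjacent pairs: T₁T₂ = 17·12·3 = 612; T₂T₃ = 12·3·13 = 468; T₃T₄ = 3·13·4 = 156.
Length 3: T₁..T₃: k=1: 0+468+17·12·13=3120; k=2: 612+0+17·3·13=1275 → min 1275 | T₂..T₄: k=2: 0+156+12·3·4=300; k=3: 468+0+12·13·4=1092 → min 300.
Top-level splits: k=1: (T₁..T₁)·(T₂..T₄) → 0+300+17·12·4 = 1116; k=2: (T₁..T₂)·(T₃..T₄) → 612+156+17·3·4 = 972; k=3: (T₁..T₃)·(T₄..T₄) → 1275+0+17·13·4 = 2159.
Best split is after T₂, i.e. k = 2.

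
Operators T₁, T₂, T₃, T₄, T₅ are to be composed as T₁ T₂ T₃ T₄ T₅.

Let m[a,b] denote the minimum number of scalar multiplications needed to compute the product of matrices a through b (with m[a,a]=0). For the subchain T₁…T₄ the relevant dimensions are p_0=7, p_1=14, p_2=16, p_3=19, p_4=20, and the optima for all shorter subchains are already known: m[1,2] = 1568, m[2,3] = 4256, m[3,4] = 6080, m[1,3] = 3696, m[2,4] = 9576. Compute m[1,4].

6356

m[1,4] = min over k∈[1,3] of m[1,k]+m[k+1,4]+p_{0}·p_k·p_{4}.
k=1: 0 + 9576 + 7·14·20 = 11536; k=2: 1568 + 6080 + 7·16·20 = 9888; k=3: 3696 + 0 + 7·19·20 = 6356.
Minimum: 6356 at k=3.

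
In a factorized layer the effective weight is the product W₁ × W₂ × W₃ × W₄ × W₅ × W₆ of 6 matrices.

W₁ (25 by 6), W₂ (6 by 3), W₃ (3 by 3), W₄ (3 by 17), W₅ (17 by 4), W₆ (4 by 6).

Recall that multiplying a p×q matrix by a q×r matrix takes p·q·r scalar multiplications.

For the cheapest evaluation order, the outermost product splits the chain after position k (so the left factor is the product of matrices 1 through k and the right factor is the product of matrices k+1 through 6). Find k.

2

Adjacent pairs: W₁W₂ = 25·6·3 = 450; W₂W₃ = 6·3·3 = 54; W₃W₄ = 3·3·17 = 153; W₄W₅ = 3·17·4 = 204; W₅W₆ = 17·4·6 = 408.
Length 3: W₁..W₃: k=1: 0+54+25·6·3=504; k=2: 450+0+25·3·3=675 → min 504 | W₂..W₄: k=2: 0+153+6·3·17=459; k=3: 54+0+6·3·17=360 → min 360 | W₃..W₅: k=3: 0+204+3·3·4=240; k=4: 153+0+3·17·4=357 → min 240 | W₄..W₆: k=4: 0+408+3·17·6=714; k=5: 204+0+3·4·6=276 → min 276.
Length 4: W₁..W₄: k=1: 0+360+25·6·17=2910; k=2: 450+153+25·3·17=1878; k=3: 504+0+25·3·17=1779 → min 1779 | W₂..W₅: k=2: 0+240+6·3·4=312; k=3: 54+204+6·3·4=330; k=4: 360+0+6·17·4=768 → min 312 | W₃..W₆: k=3: 0+276+3·3·6=330; k=4: 153+408+3·17·6=867; k=5: 240+0+3·4·6=312 → min 312.
Length 5: W₁..W₅: k=1: 0+312+25·6·4=912; k=2: 450+240+25·3·4=990; k=3: 504+204+25·3·4=1008; k=4: 1779+0+25·17·4=3479 → min 912 | W₂..W₆: k=2: 0+312+6·3·6=420; k=3: 54+276+6·3·6=438; k=4: 360+408+6·17·6=1380; k=5: 312+0+6·4·6=456 → min 420.
Top-level splits: k=1: (W₁..W₁)·(W₂..W₆) → 0+420+25·6·6 = 1320; k=2: (W₁..W₂)·(W₃..W₆) → 450+312+25·3·6 = 1212; k=3: (W₁..W₃)·(W₄..W₆) → 504+276+25·3·6 = 1230; k=4: (W₁..W₄)·(W₅..W₆) → 1779+408+25·17·6 = 4737; k=5: (W₁..W₅)·(W₆..W₆) → 912+0+25·4·6 = 1512.
Best split is after W₂, i.e. k = 2.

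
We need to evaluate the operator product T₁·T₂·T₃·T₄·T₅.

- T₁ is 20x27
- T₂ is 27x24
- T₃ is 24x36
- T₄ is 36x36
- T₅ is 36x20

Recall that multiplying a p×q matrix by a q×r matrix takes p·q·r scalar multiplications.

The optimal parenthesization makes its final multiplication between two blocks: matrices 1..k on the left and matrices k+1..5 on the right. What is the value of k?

Adjacent pairs: T₁T₂ = 20·27·24 = 12960; T₂T₃ = 27·24·36 = 23328; T₃T₄ = 24·36·36 = 31104; T₄T₅ = 36·36·20 = 25920.
Length 3: T₁..T₃: k=1: 0+23328+20·27·36=42768; k=2: 12960+0+20·24·36=30240 → min 30240 | T₂..T₄: k=2: 0+31104+27·24·36=54432; k=3: 23328+0+27·36·36=58320 → min 54432 | T₃..T₅: k=3: 0+25920+24·36·20=43200; k=4: 31104+0+24·36·20=48384 → min 43200.
Length 4: T₁..T₄: k=1: 0+54432+20·27·36=73872; k=2: 12960+31104+20·24·36=61344; k=3: 30240+0+20·36·36=56160 → min 56160 | T₂..T₅: k=2: 0+43200+27·24·20=56160; k=3: 23328+25920+27·36·20=68688; k=4: 54432+0+27·36·20=73872 → min 56160.
Top-level splits: k=1: (T₁..T₁)·(T₂..T₅) → 0+56160+20·27·20 = 66960; k=2: (T₁..T₂)·(T₃..T₅) → 12960+43200+20·24·20 = 65760; k=3: (T₁..T₃)·(T₄..T₅) → 30240+25920+20·36·20 = 70560; k=4: (T₁..T₄)·(T₅..T₅) → 56160+0+20·36·20 = 70560.
Best split is after T₂, i.e. k = 2.

2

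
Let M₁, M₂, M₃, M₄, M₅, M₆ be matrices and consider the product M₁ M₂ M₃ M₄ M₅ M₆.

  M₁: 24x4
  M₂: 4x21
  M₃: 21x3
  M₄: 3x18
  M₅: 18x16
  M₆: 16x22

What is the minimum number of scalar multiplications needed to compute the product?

4044

Adjacent pairs: M₁M₂ = 24·4·21 = 2016; M₂M₃ = 4·21·3 = 252; M₃M₄ = 21·3·18 = 1134; M₄M₅ = 3·18·16 = 864; M₅M₆ = 18·16·22 = 6336.
Length 3: M₁..M₃: k=1: 0+252+24·4·3=540; k=2: 2016+0+24·21·3=3528 → min 540 | M₂..M₄: k=2: 0+1134+4·21·18=2646; k=3: 252+0+4·3·18=468 → min 468 | M₃..M₅: k=3: 0+864+21·3·16=1872; k=4: 1134+0+21·18·16=7182 → min 1872 | M₄..M₆: k=4: 0+6336+3·18·22=7524; k=5: 864+0+3·16·22=1920 → min 1920.
Length 4: M₁..M₄: k=1: 0+468+24·4·18=2196; k=2: 2016+1134+24·21·18=12222; k=3: 540+0+24·3·18=1836 → min 1836 | M₂..M₅: k=2: 0+1872+4·21·16=3216; k=3: 252+864+4·3·16=1308; k=4: 468+0+4·18·16=1620 → min 1308 | M₃..M₆: k=3: 0+1920+21·3·22=3306; k=4: 1134+6336+21·18·22=15786; k=5: 1872+0+21·16·22=9264 → min 3306.
Length 5: M₁..M₅: k=1: 0+1308+24·4·16=2844; k=2: 2016+1872+24·21·16=11952; k=3: 540+864+24·3·16=2556; k=4: 1836+0+24·18·16=8748 → min 2556 | M₂..M₆: k=2: 0+3306+4·21·22=5154; k=3: 252+1920+4·3·22=2436; k=4: 468+6336+4·18·22=8388; k=5: 1308+0+4·16·22=2716 → min 2436.
Length 6: M₁..M₆: k=1: 0+2436+24·4·22=4548; k=2: 2016+3306+24·21·22=16410; k=3: 540+1920+24·3·22=4044; k=4: 1836+6336+24·18·22=17676; k=5: 2556+0+24·16·22=11004 → min 4044.
Optimal order: ((M₁ (M₂ M₃)) ((M₄ M₅) M₆)) with cost 4044.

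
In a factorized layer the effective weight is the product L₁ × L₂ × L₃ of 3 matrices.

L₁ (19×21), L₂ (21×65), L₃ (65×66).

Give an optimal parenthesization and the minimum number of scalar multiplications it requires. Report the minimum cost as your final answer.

107445

(L₁ × (L₂ × L₃)): cost 116424.
((L₁ × L₂) × L₃): cost 107445.
Optimal: ((L₁ × L₂) × L₃) with cost 107445.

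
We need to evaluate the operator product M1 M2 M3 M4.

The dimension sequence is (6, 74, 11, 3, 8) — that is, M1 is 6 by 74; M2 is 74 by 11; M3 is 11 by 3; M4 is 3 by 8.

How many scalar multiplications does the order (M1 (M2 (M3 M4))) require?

10328

(M3 M4): 11×3 by 3×8 → 11×8, cost 11·3·8 = 264
(M2 (M3 M4)): 74×11 by 11×8 → 74×8, cost 74·11·8 = 6512; cumulative 6776
(M1 (M2 (M3 M4))): 6×74 by 74×8 → 6×8, cost 6·74·8 = 3552; cumulative 10328
Total: 10328 scalar multiplications.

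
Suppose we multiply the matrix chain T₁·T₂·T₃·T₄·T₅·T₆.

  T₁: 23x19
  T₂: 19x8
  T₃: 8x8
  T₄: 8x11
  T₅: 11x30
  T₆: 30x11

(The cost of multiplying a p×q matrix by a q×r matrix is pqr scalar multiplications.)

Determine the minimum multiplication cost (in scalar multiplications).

10822

Adjacent pairs: T₁T₂ = 23·19·8 = 3496; T₂T₃ = 19·8·8 = 1216; T₃T₄ = 8·8·11 = 704; T₄T₅ = 8·11·30 = 2640; T₅T₆ = 11·30·11 = 3630.
Length 3: T₁..T₃: k=1: 0+1216+23·19·8=4712; k=2: 3496+0+23·8·8=4968 → min 4712 | T₂..T₄: k=2: 0+704+19·8·11=2376; k=3: 1216+0+19·8·11=2888 → min 2376 | T₃..T₅: k=3: 0+2640+8·8·30=4560; k=4: 704+0+8·11·30=3344 → min 3344 | T₄..T₆: k=4: 0+3630+8·11·11=4598; k=5: 2640+0+8·30·11=5280 → min 4598.
Length 4: T₁..T₄: k=1: 0+2376+23·19·11=7183; k=2: 3496+704+23·8·11=6224; k=3: 4712+0+23·8·11=6736 → min 6224 | T₂..T₅: k=2: 0+3344+19·8·30=7904; k=3: 1216+2640+19·8·30=8416; k=4: 2376+0+19·11·30=8646 → min 7904 | T₃..T₆: k=3: 0+4598+8·8·11=5302; k=4: 704+3630+8·11·11=5302; k=5: 3344+0+8·30·11=5984 → min 5302.
Length 5: T₁..T₅: k=1: 0+7904+23·19·30=21014; k=2: 3496+3344+23·8·30=12360; k=3: 4712+2640+23·8·30=12872; k=4: 6224+0+23·11·30=13814 → min 12360 | T₂..T₆: k=2: 0+5302+19·8·11=6974; k=3: 1216+4598+19·8·11=7486; k=4: 2376+3630+19·11·11=8305; k=5: 7904+0+19·30·11=14174 → min 6974.
Length 6: T₁..T₆: k=1: 0+6974+23·19·11=11781; k=2: 3496+5302+23·8·11=10822; k=3: 4712+4598+23·8·11=11334; k=4: 6224+3630+23·11·11=12637; k=5: 12360+0+23·30·11=19950 → min 10822.
Optimal order: ((T₁·T₂)·(T₃·(T₄·(T₅·T₆)))) with cost 10822.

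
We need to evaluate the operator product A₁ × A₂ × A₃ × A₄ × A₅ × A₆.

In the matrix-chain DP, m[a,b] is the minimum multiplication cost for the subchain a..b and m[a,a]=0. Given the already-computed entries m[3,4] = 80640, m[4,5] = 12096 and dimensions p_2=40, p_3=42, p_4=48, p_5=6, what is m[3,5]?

22176

m[3,5] = min over k∈[3,4] of m[3,k]+m[k+1,5]+p_{2}·p_k·p_{5}.
k=3: 0 + 12096 + 40·42·6 = 22176; k=4: 80640 + 0 + 40·48·6 = 92160.
Minimum: 22176 at k=3.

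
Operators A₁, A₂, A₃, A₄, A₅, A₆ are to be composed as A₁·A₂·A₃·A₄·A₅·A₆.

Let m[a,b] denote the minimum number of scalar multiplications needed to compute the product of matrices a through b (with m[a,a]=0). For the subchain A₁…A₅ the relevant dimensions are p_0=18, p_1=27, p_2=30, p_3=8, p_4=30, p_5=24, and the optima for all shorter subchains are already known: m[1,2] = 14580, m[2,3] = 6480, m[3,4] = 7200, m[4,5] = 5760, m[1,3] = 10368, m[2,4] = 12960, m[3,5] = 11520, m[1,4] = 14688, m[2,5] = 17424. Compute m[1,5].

m[1,5] = min over k∈[1,4] of m[1,k]+m[k+1,5]+p_{0}·p_k·p_{5}.
k=1: 0 + 17424 + 18·27·24 = 29088; k=2: 14580 + 11520 + 18·30·24 = 39060; k=3: 10368 + 5760 + 18·8·24 = 19584; k=4: 14688 + 0 + 18·30·24 = 27648.
Minimum: 19584 at k=3.

19584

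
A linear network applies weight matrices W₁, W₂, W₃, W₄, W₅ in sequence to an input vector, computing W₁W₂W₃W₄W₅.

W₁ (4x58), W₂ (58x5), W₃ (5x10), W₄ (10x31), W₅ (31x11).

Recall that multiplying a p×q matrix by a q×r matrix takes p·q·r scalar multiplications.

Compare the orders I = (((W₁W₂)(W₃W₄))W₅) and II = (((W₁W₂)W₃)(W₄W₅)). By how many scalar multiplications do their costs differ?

Order I = (((W₁W₂)(W₃W₄))W₅): (W₁W₂): 4×58 by 58×5 → 4×5, cost 4·58·5 = 1160; (W₃W₄): 5×10 by 10×31 → 5×31, cost 5·10·31 = 1550; ((W₁W₂)(W₃W₄)): 4×5 by 5×31 → 4×31, cost 4·5·31 = 620; cumulative 3330; (((W₁W₂)(W₃W₄))W₅): 4×31 by 31×11 → 4×11, cost 4·31·11 = 1364; cumulative 4694. Total 4694.
Order II = (((W₁W₂)W₃)(W₄W₅)): (W₁W₂): 4×58 by 58×5 → 4×5, cost 4·58·5 = 1160; ((W₁W₂)W₃): 4×5 by 5×10 → 4×10, cost 4·5·10 = 200; cumulative 1360; (W₄W₅): 10×31 by 31×11 → 10×11, cost 10·31·11 = 3410; (((W₁W₂)W₃)(W₄W₅)): 4×10 by 10×11 → 4×11, cost 4·10·11 = 440; cumulative 5210. Total 5210.
Difference: |4694 − 5210| = 516.

516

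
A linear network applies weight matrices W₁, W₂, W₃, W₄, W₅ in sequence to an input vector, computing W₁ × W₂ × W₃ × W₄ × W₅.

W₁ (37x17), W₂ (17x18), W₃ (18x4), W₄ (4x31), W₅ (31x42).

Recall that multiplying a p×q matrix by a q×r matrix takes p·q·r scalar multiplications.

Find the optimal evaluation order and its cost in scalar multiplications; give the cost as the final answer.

Adjacent pairs: W₁W₂ = 37·17·18 = 11322; W₂W₃ = 17·18·4 = 1224; W₃W₄ = 18·4·31 = 2232; W₄W₅ = 4·31·42 = 5208.
Length 3: W₁..W₃: k=1: 0+1224+37·17·4=3740; k=2: 11322+0+37·18·4=13986 → min 3740 | W₂..W₄: k=2: 0+2232+17·18·31=11718; k=3: 1224+0+17·4·31=3332 → min 3332 | W₃..W₅: k=3: 0+5208+18·4·42=8232; k=4: 2232+0+18·31·42=25668 → min 8232.
Length 4: W₁..W₄: k=1: 0+3332+37·17·31=22831; k=2: 11322+2232+37·18·31=34200; k=3: 3740+0+37·4·31=8328 → min 8328 | W₂..W₅: k=2: 0+8232+17·18·42=21084; k=3: 1224+5208+17·4·42=9288; k=4: 3332+0+17·31·42=25466 → min 9288.
Length 5: W₁..W₅: k=1: 0+9288+37·17·42=35706; k=2: 11322+8232+37·18·42=47526; k=3: 3740+5208+37·4·42=15164; k=4: 8328+0+37·31·42=56502 → min 15164.
Optimal parenthesization: ((W₁ × (W₂ × W₃)) × (W₄ × W₅)) with cost 15164.

15164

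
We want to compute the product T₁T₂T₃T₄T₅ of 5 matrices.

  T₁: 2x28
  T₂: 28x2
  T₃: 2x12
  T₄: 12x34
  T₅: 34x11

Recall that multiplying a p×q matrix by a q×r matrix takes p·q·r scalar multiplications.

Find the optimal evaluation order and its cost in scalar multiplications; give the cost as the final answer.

Adjacent pairs: T₁T₂ = 2·28·2 = 112; T₂T₃ = 28·2·12 = 672; T₃T₄ = 2·12·34 = 816; T₄T₅ = 12·34·11 = 4488.
Length 3: T₁..T₃: k=1: 0+672+2·28·12=1344; k=2: 112+0+2·2·12=160 → min 160 | T₂..T₄: k=2: 0+816+28·2·34=2720; k=3: 672+0+28·12·34=12096 → min 2720 | T₃..T₅: k=3: 0+4488+2·12·11=4752; k=4: 816+0+2·34·11=1564 → min 1564.
Length 4: T₁..T₄: k=1: 0+2720+2·28·34=4624; k=2: 112+816+2·2·34=1064; k=3: 160+0+2·12·34=976 → min 976 | T₂..T₅: k=2: 0+1564+28·2·11=2180; k=3: 672+4488+28·12·11=8856; k=4: 2720+0+28·34·11=13192 → min 2180.
Length 5: T₁..T₅: k=1: 0+2180+2·28·11=2796; k=2: 112+1564+2·2·11=1720; k=3: 160+4488+2·12·11=4912; k=4: 976+0+2·34·11=1724 → min 1720.
Optimal parenthesization: ((T₁T₂)((T₃T₄)T₅)) with cost 1720.

1720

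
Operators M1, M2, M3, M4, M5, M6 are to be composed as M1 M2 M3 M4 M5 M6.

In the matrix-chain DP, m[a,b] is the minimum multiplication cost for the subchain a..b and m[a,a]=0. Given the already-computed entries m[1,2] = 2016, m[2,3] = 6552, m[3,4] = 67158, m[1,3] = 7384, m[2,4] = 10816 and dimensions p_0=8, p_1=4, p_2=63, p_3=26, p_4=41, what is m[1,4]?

12128

m[1,4] = min over k∈[1,3] of m[1,k]+m[k+1,4]+p_{0}·p_k·p_{4}.
k=1: 0 + 10816 + 8·4·41 = 12128; k=2: 2016 + 67158 + 8·63·41 = 89838; k=3: 7384 + 0 + 8·26·41 = 15912.
Minimum: 12128 at k=1.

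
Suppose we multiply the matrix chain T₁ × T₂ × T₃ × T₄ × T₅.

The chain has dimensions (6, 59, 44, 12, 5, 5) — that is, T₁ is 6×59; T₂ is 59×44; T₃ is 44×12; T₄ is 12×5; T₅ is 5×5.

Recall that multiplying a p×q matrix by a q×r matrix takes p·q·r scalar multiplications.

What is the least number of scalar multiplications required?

17540

Adjacent pairs: T₁T₂ = 6·59·44 = 15576; T₂T₃ = 59·44·12 = 31152; T₃T₄ = 44·12·5 = 2640; T₄T₅ = 12·5·5 = 300.
Length 3: T₁..T₃: k=1: 0+31152+6·59·12=35400; k=2: 15576+0+6·44·12=18744 → min 18744 | T₂..T₄: k=2: 0+2640+59·44·5=15620; k=3: 31152+0+59·12·5=34692 → min 15620 | T₃..T₅: k=3: 0+300+44·12·5=2940; k=4: 2640+0+44·5·5=3740 → min 2940.
Length 4: T₁..T₄: k=1: 0+15620+6·59·5=17390; k=2: 15576+2640+6·44·5=19536; k=3: 18744+0+6·12·5=19104 → min 17390 | T₂..T₅: k=2: 0+2940+59·44·5=15920; k=3: 31152+300+59·12·5=34992; k=4: 15620+0+59·5·5=17095 → min 15920.
Length 5: T₁..T₅: k=1: 0+15920+6·59·5=17690; k=2: 15576+2940+6·44·5=19836; k=3: 18744+300+6·12·5=19404; k=4: 17390+0+6·5·5=17540 → min 17540.
Optimal order: ((T₁ × (T₂ × (T₃ × T₄))) × T₅) with cost 17540.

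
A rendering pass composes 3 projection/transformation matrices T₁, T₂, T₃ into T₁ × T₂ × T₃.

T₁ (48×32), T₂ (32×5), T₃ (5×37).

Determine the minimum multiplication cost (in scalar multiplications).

Order (T₁ × (T₂ × T₃)): (T₂ × T₃): 32×5 by 5×37 → 32×37, cost 32·5·37 = 5920; (T₁ × (T₂ × T₃)): 48×32 by 32×37 → 48×37, cost 48·32·37 = 56832; cumulative 62752. Total 62752.
Order ((T₁ × T₂) × T₃): (T₁ × T₂): 48×32 by 32×5 → 48×5, cost 48·32·5 = 7680; ((T₁ × T₂) × T₃): 48×5 by 5×37 → 48×37, cost 48·5·37 = 8880; cumulative 16560. Total 16560.
Minimum: 16560.

16560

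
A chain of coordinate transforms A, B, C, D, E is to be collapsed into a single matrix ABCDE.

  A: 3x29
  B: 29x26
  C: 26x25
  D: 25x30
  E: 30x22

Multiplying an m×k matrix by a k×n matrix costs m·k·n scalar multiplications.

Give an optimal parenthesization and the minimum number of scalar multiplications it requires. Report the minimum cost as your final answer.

Adjacent pairs: AB = 3·29·26 = 2262; BC = 29·26·25 = 18850; CD = 26·25·30 = 19500; DE = 25·30·22 = 16500.
Length 3: A..C: k=1: 0+18850+3·29·25=21025; k=2: 2262+0+3·26·25=4212 → min 4212 | B..D: k=2: 0+19500+29·26·30=42120; k=3: 18850+0+29·25·30=40600 → min 40600 | C..E: k=3: 0+16500+26·25·22=30800; k=4: 19500+0+26·30·22=36660 → min 30800.
Length 4: A..D: k=1: 0+40600+3·29·30=43210; k=2: 2262+19500+3·26·30=24102; k=3: 4212+0+3·25·30=6462 → min 6462 | B..E: k=2: 0+30800+29·26·22=47388; k=3: 18850+16500+29·25·22=51300; k=4: 40600+0+29·30·22=59740 → min 47388.
Length 5: A..E: k=1: 0+47388+3·29·22=49302; k=2: 2262+30800+3·26·22=34778; k=3: 4212+16500+3·25·22=22362; k=4: 6462+0+3·30·22=8442 → min 8442.
Optimal parenthesization: ((((AB)C)D)E) with cost 8442.

8442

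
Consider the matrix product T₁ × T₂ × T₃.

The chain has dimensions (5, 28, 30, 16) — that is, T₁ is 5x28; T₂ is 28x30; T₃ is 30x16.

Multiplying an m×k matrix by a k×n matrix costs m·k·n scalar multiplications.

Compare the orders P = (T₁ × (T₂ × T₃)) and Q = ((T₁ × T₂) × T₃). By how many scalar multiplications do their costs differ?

Order P = (T₁ × (T₂ × T₃)): (T₂ × T₃): 28×30 by 30×16 → 28×16, cost 28·30·16 = 13440; (T₁ × (T₂ × T₃)): 5×28 by 28×16 → 5×16, cost 5·28·16 = 2240; cumulative 15680. Total 15680.
Order Q = ((T₁ × T₂) × T₃): (T₁ × T₂): 5×28 by 28×30 → 5×30, cost 5·28·30 = 4200; ((T₁ × T₂) × T₃): 5×30 by 30×16 → 5×16, cost 5·30·16 = 2400; cumulative 6600. Total 6600.
Difference: |15680 − 6600| = 9080.

9080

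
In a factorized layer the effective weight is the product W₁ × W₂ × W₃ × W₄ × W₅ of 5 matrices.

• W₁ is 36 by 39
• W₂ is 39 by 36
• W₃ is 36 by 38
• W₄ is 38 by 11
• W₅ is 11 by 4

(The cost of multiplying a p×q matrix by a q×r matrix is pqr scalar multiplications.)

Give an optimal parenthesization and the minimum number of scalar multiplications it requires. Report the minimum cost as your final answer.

Adjacent pairs: W₁W₂ = 36·39·36 = 50544; W₂W₃ = 39·36·38 = 53352; W₃W₄ = 36·38·11 = 15048; W₄W₅ = 38·11·4 = 1672.
Length 3: W₁..W₃: k=1: 0+53352+36·39·38=106704; k=2: 50544+0+36·36·38=99792 → min 99792 | W₂..W₄: k=2: 0+15048+39·36·11=30492; k=3: 53352+0+39·38·11=69654 → min 30492 | W₃..W₅: k=3: 0+1672+36·38·4=7144; k=4: 15048+0+36·11·4=16632 → min 7144.
Length 4: W₁..W₄: k=1: 0+30492+36·39·11=45936; k=2: 50544+15048+36·36·11=79848; k=3: 99792+0+36·38·11=114840 → min 45936 | W₂..W₅: k=2: 0+7144+39·36·4=12760; k=3: 53352+1672+39·38·4=60952; k=4: 30492+0+39·11·4=32208 → min 12760.
Length 5: W₁..W₅: k=1: 0+12760+36·39·4=18376; k=2: 50544+7144+36·36·4=62872; k=3: 99792+1672+36·38·4=106936; k=4: 45936+0+36·11·4=47520 → min 18376.
Optimal parenthesization: (W₁ × (W₂ × (W₃ × (W₄ × W₅)))) with cost 18376.

18376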